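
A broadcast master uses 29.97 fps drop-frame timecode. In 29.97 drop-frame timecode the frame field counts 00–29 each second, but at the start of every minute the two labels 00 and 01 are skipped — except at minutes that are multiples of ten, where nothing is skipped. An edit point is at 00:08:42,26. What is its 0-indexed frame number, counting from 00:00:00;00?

15670

As if non-drop at 30 labels/s: (0 × 3600 + 8 × 60 + 42) × 30 + 26 = 15686.
Minute boundaries passed: 8; those not divisible by 10: 8 − 0 = 8; dropped labels = 2 × 8 = 16.
Actual frame index = 15686 − 16 = 15670.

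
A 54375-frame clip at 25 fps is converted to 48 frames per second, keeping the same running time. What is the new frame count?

Target frames = source frames × (target rate / source rate) = 54375 × (48)/(25) = 54375 × 48/25 = 104400.

104400 frames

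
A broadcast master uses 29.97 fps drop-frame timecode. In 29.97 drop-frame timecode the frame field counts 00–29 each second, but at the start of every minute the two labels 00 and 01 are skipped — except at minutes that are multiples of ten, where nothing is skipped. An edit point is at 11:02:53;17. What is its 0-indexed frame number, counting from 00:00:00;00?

1192015

Complete 10-minute blocks: 66, each 17982 frames → 1186812.
Remaining 2 whole minutes in the current block: 1800 + 1 × 1798 = 3598 frames.
Within the current minute: 53 × 30 + 17 − 2 = 1605 (labels ;00/;01 skipped at this minute). Total = 1186812 + 3598 + 1605 = 1192015.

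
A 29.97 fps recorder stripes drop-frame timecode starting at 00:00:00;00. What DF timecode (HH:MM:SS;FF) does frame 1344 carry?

00:00:44;24

Each 10-minute DF block holds 10 × 60 × 30 − 9 × 2 = 17982 frames. 1344 ÷ 17982 → 0 full blocks, remainder 1344.
Within the partial block the first minute is 1800 frames and each further minute 1798, so 0 further minute boundaries passed. Total skipped labels = 18 × 0 + 2 × 0 = 0.
Non-drop label index = 1344 + 0 = 1344; at 30 labels/s that is 00:00:44:24, i.e. DF 00:00:44;24.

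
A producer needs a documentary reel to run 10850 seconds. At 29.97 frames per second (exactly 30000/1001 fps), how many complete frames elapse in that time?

Frames = 10850 × 30000/1001 = 46500000/143 ≈ 325174.8252.
Complete frames: 325174.

325174 frames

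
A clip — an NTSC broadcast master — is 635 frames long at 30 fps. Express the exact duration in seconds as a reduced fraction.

127/6 seconds

Running time = 635 ÷ (30) = 635 × 1/30 = 127/6 s.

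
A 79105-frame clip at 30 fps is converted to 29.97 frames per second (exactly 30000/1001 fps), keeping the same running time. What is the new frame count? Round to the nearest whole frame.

Frames at target rate = 79105 × (30000/1001) / (30) = 6085000/77 ≈ 79025.974.
Nearest whole frame: 79026.

79026 frames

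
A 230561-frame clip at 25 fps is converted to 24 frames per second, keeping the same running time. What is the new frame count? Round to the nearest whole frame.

Frames at target rate = 230561 × (24) / (25) = 5533464/25 ≈ 221338.560.
Nearest whole frame: 221339.

221339 frames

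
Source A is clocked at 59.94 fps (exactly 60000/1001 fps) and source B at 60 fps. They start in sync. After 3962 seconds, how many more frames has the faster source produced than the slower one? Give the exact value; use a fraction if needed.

A emits 60000/1001 × 3962 = 33960000/143 frames; B emits 60 × 3962 = 237720.
Difference = 33960/143 frames (≈ 237.4825); B is ahead of A.

33960/143 frames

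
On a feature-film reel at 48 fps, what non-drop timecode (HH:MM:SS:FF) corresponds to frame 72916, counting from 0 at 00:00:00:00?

72916 ÷ 48 = 1519 full seconds, remainder 4 frames.
1519 s = 0 h 25 min 19 s.
Timecode: 00:25:19:04.

00:25:19:04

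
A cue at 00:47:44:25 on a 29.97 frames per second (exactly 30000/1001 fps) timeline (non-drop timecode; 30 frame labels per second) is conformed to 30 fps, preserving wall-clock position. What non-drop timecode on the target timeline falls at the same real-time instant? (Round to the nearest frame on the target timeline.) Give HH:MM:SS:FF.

00:47:47:21

Source frame index: (0×3600 + 47×60 + 44) × 30 + 25 = 85945.
Real time: 85945 / (30000/1001) = 17206189/6000 s.
Target frame: (17206189/6000) × (30) = 17206189/200 ≈ 86030.945 → 86031.
At 30 labels/s: frame 86031 → 00:47:47:21.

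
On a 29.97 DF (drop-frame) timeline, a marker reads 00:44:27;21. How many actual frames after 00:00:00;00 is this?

Complete 10-minute blocks: 4, each 17982 frames → 71928.
Remaining 4 whole minutes in the current block: 1800 + 3 × 1798 = 7194 frames.
Within the current minute: 27 × 30 + 21 − 2 = 829 (labels ;00/;01 skipped at this minute). Total = 71928 + 7194 + 829 = 79951.

79951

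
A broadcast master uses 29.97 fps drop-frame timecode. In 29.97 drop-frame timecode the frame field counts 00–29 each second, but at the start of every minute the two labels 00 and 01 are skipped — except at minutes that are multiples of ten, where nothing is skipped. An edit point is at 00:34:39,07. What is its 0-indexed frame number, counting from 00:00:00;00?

As if non-drop at 30 labels/s: (0 × 3600 + 34 × 60 + 39) × 30 + 7 = 62377.
Minute boundaries passed: 34; those not divisible by 10: 34 − 3 = 31; dropped labels = 2 × 31 = 62.
Actual frame index = 62377 − 62 = 62315.

62315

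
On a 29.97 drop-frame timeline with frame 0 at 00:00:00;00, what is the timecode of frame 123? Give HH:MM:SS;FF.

00:00:04;03

Ten DF minutes hold 17982 frames, so frame 123 lies in block 0 (frames 0–17981) with 123 frames into that block.
The block's first minute is 1800 frames and the rest 1798 each; 123 frames reaches minute 0, so 0 × 18 + 0 × 2 = 0 labels have been skipped so far.
Adding those back, label number 123 + 0 = 123 at 30 labels/s is 4 s + 3 f = 0 h 0 min 4 s frame 3, i.e. 00:00:04;03.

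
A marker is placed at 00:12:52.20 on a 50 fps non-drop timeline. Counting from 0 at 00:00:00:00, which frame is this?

Total seconds to the label: (0 × 3600 + 12 × 60 + 52) = 772.
Frame index = 772 × 50 + 20 = 38620.

38620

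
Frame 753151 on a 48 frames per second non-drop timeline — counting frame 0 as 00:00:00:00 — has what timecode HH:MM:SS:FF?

753151 ÷ 48 = 15690 full seconds, remainder 31 frames.
15690 s = 4 h 21 min 30 s.
Timecode: 04:21:30:31.

04:21:30:31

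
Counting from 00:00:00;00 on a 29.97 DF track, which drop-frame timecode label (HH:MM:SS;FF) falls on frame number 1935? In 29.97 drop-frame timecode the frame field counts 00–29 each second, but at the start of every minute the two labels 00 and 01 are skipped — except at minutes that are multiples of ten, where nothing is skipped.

00:01:04;17

Ten DF minutes hold 17982 frames, so frame 1935 lies in block 0 (frames 0–17981) with 1935 frames into that block.
The block's first minute is 1800 frames and the rest 1798 each; 1935 frames reaches minute 1, so 0 × 18 + 1 × 2 = 2 labels have been skipped so far.
Adding those back, label number 1935 + 2 = 1937 at 30 labels/s is 64 s + 17 f = 0 h 1 min 4 s frame 17, i.e. 00:01:04;17.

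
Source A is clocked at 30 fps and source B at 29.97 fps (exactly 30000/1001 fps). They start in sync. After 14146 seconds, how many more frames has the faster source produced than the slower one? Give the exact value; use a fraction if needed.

38580/91 frames

A emits 30 × 14146 = 424380 frames; B emits 30000/1001 × 14146 = 38580000/91.
Difference = 38580/91 frames (≈ 423.9560); B is behind A.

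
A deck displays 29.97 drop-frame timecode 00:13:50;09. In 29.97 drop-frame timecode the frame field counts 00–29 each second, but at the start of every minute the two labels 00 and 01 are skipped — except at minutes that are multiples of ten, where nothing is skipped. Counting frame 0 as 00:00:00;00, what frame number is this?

Complete 10-minute blocks: 1, each 17982 frames → 17982.
Remaining 3 whole minutes in the current block: 1800 + 2 × 1798 = 5396 frames.
Within the current minute: 50 × 30 + 9 − 2 = 1507 (labels ;00/;01 skipped at this minute). Total = 17982 + 5396 + 1507 = 24885.

24885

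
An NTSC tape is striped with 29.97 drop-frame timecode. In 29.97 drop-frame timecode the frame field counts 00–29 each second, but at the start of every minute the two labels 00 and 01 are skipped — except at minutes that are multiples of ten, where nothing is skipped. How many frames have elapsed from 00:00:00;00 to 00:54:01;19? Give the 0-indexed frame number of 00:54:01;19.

As if non-drop at 30 labels/s: (0 × 3600 + 54 × 60 + 1) × 30 + 19 = 97249.
Minute boundaries passed: 54; those not divisible by 10: 54 − 5 = 49; dropped labels = 2 × 49 = 98.
Actual frame index = 97249 − 98 = 97151.

97151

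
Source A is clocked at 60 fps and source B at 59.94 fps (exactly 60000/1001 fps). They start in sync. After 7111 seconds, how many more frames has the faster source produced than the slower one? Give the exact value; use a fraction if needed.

A emits 60 × 7111 = 426660 frames; B emits 60000/1001 × 7111 = 32820000/77.
Difference = 32820/77 frames (≈ 426.2338); B is behind A.

32820/77 frames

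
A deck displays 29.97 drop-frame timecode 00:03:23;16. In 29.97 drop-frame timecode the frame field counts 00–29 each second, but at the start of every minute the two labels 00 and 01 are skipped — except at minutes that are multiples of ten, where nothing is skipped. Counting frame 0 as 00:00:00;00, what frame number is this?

6100

Complete 10-minute blocks: 0, each 17982 frames → 0.
Remaining 3 whole minutes in the current block: 1800 + 2 × 1798 = 5396 frames.
Within the current minute: 23 × 30 + 16 − 2 = 704 (labels ;00/;01 skipped at this minute). Total = 0 + 5396 + 704 = 6100.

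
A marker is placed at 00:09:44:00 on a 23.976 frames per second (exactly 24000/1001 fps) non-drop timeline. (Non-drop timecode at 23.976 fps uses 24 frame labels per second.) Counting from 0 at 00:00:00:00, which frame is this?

frame 14016

Total seconds to the label: (0 × 3600 + 9 × 60 + 44) = 584.
Frame index = 584 × 24 + 0 = 14016.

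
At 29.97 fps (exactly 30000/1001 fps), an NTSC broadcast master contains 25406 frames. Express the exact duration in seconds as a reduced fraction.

12715703/15000 seconds

Running time = 25406 ÷ (30000/1001) = 25406 × 1001/30000 = 12715703/15000 s.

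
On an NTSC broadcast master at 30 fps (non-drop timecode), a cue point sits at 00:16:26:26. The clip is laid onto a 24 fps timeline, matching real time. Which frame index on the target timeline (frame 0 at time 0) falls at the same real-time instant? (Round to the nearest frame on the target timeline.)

Source frame index: (0×3600 + 16×60 + 26) × 30 + 26 = 29606.
Real time: 29606 / (30) = 14803/15 s.
Target frame: (14803/15) × (24) = 118424/5 ≈ 23684.800 → 23685.

frame 23685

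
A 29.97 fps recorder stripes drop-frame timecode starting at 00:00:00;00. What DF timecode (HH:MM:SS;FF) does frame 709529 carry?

Each 10-minute DF block holds 10 × 60 × 30 − 9 × 2 = 17982 frames. 709529 ÷ 17982 → 39 full blocks, remainder 8231.
Within the partial block the first minute is 1800 frames and each further minute 1798, so 4 further minute boundaries passed. Total skipped labels = 18 × 39 + 2 × 4 = 710.
Non-drop label index = 709529 + 710 = 710239; at 30 labels/s that is 06:34:34:19, i.e. DF 06:34:34;19.

06:34:34;19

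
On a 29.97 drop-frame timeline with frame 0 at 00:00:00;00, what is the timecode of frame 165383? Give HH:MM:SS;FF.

01:31:58;07

Ten DF minutes hold 17982 frames, so frame 165383 lies in block 9 (frames 161838–179819) with 3545 frames into that block.
The block's first minute is 1800 frames and the rest 1798 each; 3545 frames reaches minute 1, so 9 × 18 + 1 × 2 = 164 labels have been skipped so far.
Adding those back, label number 165383 + 164 = 165547 at 30 labels/s is 5518 s + 7 f = 1 h 31 min 58 s frame 7, i.e. 01:31:58;07.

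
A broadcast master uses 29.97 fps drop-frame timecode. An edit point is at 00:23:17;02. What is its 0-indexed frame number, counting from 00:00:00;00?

As if non-drop at 30 labels/s: (0 × 3600 + 23 × 60 + 17) × 30 + 2 = 41912.
Minute boundaries passed: 23; those not divisible by 10: 23 − 2 = 21; dropped labels = 2 × 21 = 42.
Actual frame index = 41912 − 42 = 41870.

41870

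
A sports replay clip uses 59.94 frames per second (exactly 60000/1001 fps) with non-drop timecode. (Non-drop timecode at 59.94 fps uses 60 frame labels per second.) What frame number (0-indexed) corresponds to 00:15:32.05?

55925

Total seconds to the label: (0 × 3600 + 15 × 60 + 32) = 932.
Frame index = 932 × 60 + 5 = 55925.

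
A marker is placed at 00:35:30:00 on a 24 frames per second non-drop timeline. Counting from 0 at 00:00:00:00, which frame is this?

51120

Total seconds to the label: (0 × 3600 + 35 × 60 + 30) = 2130.
Frame index = 2130 × 24 + 0 = 51120.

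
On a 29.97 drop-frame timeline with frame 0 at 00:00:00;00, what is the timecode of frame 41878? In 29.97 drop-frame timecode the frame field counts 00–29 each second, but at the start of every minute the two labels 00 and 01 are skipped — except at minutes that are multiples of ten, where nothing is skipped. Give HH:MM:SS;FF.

Each 10-minute DF block holds 10 × 60 × 30 − 9 × 2 = 17982 frames. 41878 ÷ 17982 → 2 full blocks, remainder 5914.
Within the partial block the first minute is 1800 frames and each further minute 1798, so 3 further minute boundaries passed. Total skipped labels = 18 × 2 + 2 × 3 = 42.
Non-drop label index = 41878 + 42 = 41920; at 30 labels/s that is 00:23:17:10, i.e. DF 00:23:17;10.

00:23:17;10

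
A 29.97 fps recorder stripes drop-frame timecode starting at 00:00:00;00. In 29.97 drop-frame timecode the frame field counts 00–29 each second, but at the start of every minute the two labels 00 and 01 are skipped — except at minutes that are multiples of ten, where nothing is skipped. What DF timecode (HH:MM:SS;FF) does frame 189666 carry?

01:45:28;16

Each 10-minute DF block holds 10 × 60 × 30 − 9 × 2 = 17982 frames. 189666 ÷ 17982 → 10 full blocks, remainder 9846.
Within the partial block the first minute is 1800 frames and each further minute 1798, so 5 further minute boundaries passed. Total skipped labels = 18 × 10 + 2 × 5 = 190.
Non-drop label index = 189666 + 190 = 189856; at 30 labels/s that is 01:45:28:16, i.e. DF 01:45:28;16.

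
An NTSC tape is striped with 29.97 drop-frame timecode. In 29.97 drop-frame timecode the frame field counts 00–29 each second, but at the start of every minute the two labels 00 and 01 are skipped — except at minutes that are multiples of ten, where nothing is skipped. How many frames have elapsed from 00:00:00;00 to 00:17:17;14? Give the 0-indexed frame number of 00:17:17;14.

31092

As if non-drop at 30 labels/s: (0 × 3600 + 17 × 60 + 17) × 30 + 14 = 31124.
Minute boundaries passed: 17; those not divisible by 10: 17 − 1 = 16; dropped labels = 2 × 16 = 32.
Actual frame index = 31124 − 32 = 31092.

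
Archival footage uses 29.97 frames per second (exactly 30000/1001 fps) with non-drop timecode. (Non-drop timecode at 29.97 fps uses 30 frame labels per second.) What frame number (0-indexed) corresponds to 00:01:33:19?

2809

Total seconds to the label: (0 × 3600 + 1 × 60 + 33) = 93.
Frame index = 93 × 30 + 19 = 2809.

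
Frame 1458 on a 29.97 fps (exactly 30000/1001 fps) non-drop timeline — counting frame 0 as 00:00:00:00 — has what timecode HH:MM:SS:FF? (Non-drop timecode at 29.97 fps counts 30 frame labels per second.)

00:00:48:18

1458 ÷ 30 = 48 full seconds, remainder 18 frames.
48 s = 0 h 0 min 48 s.
Timecode: 00:00:48:18.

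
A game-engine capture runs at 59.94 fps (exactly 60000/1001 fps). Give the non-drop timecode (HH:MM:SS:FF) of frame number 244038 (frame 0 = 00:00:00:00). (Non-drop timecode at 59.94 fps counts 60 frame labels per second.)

01:07:47:18

244038 ÷ 60 = 4067 full seconds, remainder 18 frames.
4067 s = 1 h 7 min 47 s.
Timecode: 01:07:47:18.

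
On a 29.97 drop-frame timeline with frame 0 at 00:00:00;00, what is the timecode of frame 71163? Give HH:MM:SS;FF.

00:39:34;15

Ten DF minutes hold 17982 frames, so frame 71163 lies in block 3 (frames 53946–71927) with 17217 frames into that block.
The block's first minute is 1800 frames and the rest 1798 each; 17217 frames reaches minute 9, so 3 × 18 + 9 × 2 = 72 labels have been skipped so far.
Adding those back, label number 71163 + 72 = 71235 at 30 labels/s is 2374 s + 15 f = 0 h 39 min 34 s frame 15, i.e. 00:39:34;15.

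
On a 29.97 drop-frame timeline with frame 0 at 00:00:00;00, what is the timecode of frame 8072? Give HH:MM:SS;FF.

Ten DF minutes hold 17982 frames, so frame 8072 lies in block 0 (frames 0–17981) with 8072 frames into that block.
The block's first minute is 1800 frames and the rest 1798 each; 8072 frames reaches minute 4, so 0 × 18 + 4 × 2 = 8 labels have been skipped so far.
Adding those back, label number 8072 + 8 = 8080 at 30 labels/s is 269 s + 10 f = 0 h 4 min 29 s frame 10, i.e. 00:04:29;10.

00:04:29;10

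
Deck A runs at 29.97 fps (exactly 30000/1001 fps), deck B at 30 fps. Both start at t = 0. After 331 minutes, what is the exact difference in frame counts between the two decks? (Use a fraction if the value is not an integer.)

595800/1001 frames

331 min = 19860 s.
A emits 30000/1001 × 19860 = 595800000/1001 frames; B emits 30 × 19860 = 595800.
Difference = 595800/1001 frames (≈ 595.2048); B is ahead of A.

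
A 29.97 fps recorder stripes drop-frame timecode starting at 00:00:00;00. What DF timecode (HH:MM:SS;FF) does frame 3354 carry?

Each 10-minute DF block holds 10 × 60 × 30 − 9 × 2 = 17982 frames. 3354 ÷ 17982 → 0 full blocks, remainder 3354.
Within the partial block the first minute is 1800 frames and each further minute 1798, so 1 further minute boundary passed. Total skipped labels = 18 × 0 + 2 × 1 = 2.
Non-drop label index = 3354 + 2 = 3356; at 30 labels/s that is 00:01:51:26, i.e. DF 00:01:51;26.

00:01:51;26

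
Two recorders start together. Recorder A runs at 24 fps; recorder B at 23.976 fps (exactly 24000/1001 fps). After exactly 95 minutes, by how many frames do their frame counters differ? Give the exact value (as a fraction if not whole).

136800/1001 frames

95 min = 5700 s.
A emits 24 × 5700 = 136800 frames; B emits 24000/1001 × 5700 = 136800000/1001.
Difference = 136800/1001 frames (≈ 136.6633); B is behind A.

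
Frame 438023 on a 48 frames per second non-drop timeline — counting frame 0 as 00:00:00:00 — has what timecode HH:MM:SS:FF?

02:32:05:23

438023 ÷ 48 = 9125 full seconds, remainder 23 frames.
9125 s = 2 h 32 min 5 s.
Timecode: 02:32:05:23.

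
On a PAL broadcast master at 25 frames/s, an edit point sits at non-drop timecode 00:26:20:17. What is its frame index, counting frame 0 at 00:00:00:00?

frame 39517

Total seconds to the label: (0 × 3600 + 26 × 60 + 20) = 1580.
Frame index = 1580 × 25 + 17 = 39517.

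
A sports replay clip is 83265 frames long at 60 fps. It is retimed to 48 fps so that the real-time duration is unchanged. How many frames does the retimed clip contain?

66612 frames

Frames at target rate = 83265 × (48) / (60) = 66612.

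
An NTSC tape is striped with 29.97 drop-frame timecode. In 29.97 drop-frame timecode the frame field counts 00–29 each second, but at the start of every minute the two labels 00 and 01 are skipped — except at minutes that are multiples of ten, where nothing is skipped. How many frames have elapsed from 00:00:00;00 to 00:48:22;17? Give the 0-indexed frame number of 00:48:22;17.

86989

Complete 10-minute blocks: 4, each 17982 frames → 71928.
Remaining 8 whole minutes in the current block: 1800 + 7 × 1798 = 14386 frames.
Within the current minute: 22 × 30 + 17 − 2 = 675 (labels ;00/;01 skipped at this minute). Total = 71928 + 14386 + 675 = 86989.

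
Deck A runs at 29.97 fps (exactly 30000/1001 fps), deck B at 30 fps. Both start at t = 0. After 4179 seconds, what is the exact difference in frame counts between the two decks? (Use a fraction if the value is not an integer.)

A emits 30000/1001 × 4179 = 17910000/143 frames; B emits 30 × 4179 = 125370.
Difference = 17910/143 frames (≈ 125.2448); B is ahead of A.

17910/143 frames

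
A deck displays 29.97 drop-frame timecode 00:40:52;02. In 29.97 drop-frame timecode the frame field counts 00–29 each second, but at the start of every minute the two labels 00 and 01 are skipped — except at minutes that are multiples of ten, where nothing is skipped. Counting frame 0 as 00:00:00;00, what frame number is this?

As if non-drop at 30 labels/s: (0 × 3600 + 40 × 60 + 52) × 30 + 2 = 73562.
Minute boundaries passed: 40; those not divisible by 10: 40 − 4 = 36; dropped labels = 2 × 36 = 72.
Actual frame index = 73562 − 72 = 73490.

73490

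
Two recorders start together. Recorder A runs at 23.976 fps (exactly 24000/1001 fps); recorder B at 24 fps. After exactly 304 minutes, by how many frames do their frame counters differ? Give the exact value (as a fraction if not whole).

437760/1001 frames

304 min = 18240 s.
A emits 24000/1001 × 18240 = 437760000/1001 frames; B emits 24 × 18240 = 437760.
Difference = 437760/1001 frames (≈ 437.3227); B is ahead of A.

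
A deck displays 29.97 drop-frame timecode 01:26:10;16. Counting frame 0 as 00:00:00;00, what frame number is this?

Complete 10-minute blocks: 8, each 17982 frames → 143856.
Remaining 6 whole minutes in the current block: 1800 + 5 × 1798 = 10790 frames.
Within the current minute: 10 × 30 + 16 − 2 = 314 (labels ;00/;01 skipped at this minute). Total = 143856 + 10790 + 314 = 154960.

154960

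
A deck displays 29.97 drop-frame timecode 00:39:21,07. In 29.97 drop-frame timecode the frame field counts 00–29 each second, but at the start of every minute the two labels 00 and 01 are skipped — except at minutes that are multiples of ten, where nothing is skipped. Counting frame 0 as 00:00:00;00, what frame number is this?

70765

As if non-drop at 30 labels/s: (0 × 3600 + 39 × 60 + 21) × 30 + 7 = 70837.
Minute boundaries passed: 39; those not divisible by 10: 39 − 3 = 36; dropped labels = 2 × 36 = 72.
Actual frame index = 70837 − 72 = 70765.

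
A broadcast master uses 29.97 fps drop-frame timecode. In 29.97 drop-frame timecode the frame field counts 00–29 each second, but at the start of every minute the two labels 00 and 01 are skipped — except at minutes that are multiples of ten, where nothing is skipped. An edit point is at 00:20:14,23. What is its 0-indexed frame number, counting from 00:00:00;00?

36407

As if non-drop at 30 labels/s: (0 × 3600 + 20 × 60 + 14) × 30 + 23 = 36443.
Minute boundaries passed: 20; those not divisible by 10: 20 − 2 = 18; dropped labels = 2 × 18 = 36.
Actual frame index = 36443 − 36 = 36407.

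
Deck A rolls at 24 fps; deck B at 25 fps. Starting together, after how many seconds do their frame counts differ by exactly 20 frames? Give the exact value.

The gap grows by |25 − 24| = 1 frame per second.
Time for a 20-frame gap: 20 ÷ (1) = 20 s.

20 seconds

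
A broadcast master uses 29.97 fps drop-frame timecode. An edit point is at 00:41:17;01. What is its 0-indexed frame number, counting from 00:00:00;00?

Complete 10-minute blocks: 4, each 17982 frames → 71928.
Remaining 1 whole minute in the current block: 1800 + 0 × 1798 = 1800 frames.
Within the current minute: 17 × 30 + 1 − 2 = 509 (labels ;00/;01 skipped at this minute). Total = 71928 + 1800 + 509 = 74237.

74237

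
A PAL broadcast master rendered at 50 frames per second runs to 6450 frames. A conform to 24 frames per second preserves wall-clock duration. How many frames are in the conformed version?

3096 frames

Target frames = source frames × (target rate / source rate) = 6450 × (24)/(50) = 6450 × 12/25 = 3096.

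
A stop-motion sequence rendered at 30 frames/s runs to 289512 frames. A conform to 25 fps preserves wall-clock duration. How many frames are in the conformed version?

241260 frames

Target frames = source frames × (target rate / source rate) = 289512 × (25)/(30) = 289512 × 5/6 = 241260.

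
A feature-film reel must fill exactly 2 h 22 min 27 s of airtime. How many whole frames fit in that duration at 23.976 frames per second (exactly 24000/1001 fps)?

204923 frames

2 h 22 min 27 s = 8547 s.
Frames = 8547 × 24000/1001 = 2664000/13 ≈ 204923.0769.
Complete frames: 204923.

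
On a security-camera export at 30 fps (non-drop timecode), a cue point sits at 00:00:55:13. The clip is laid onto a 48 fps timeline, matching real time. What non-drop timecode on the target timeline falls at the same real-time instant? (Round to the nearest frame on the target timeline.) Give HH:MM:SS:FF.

00:00:55:21

Source frame index: (0×3600 + 0×60 + 55) × 30 + 13 = 1663.
Real time: 1663 / (30) = 1663/30 s.
Target frame: (1663/30) × (48) = 13304/5 ≈ 2660.800 → 2661.
At 48 labels/s: frame 2661 → 00:00:55:21.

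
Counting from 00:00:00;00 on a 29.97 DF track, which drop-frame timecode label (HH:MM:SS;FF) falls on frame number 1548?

Each 10-minute DF block holds 10 × 60 × 30 − 9 × 2 = 17982 frames. 1548 ÷ 17982 → 0 full blocks, remainder 1548.
Within the partial block the first minute is 1800 frames and each further minute 1798, so 0 further minute boundaries passed. Total skipped labels = 18 × 0 + 2 × 0 = 0.
Non-drop label index = 1548 + 0 = 1548; at 30 labels/s that is 00:00:51:18, i.e. DF 00:00:51;18.

00:00:51;18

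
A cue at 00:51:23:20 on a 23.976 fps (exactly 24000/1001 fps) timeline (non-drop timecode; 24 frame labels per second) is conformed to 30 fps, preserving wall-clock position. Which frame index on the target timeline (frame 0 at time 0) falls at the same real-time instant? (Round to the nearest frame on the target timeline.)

Source frame index: (0×3600 + 51×60 + 23) × 24 + 20 = 74012.
Real time: 74012 / (24000/1001) = 18521503/6000 s.
Target frame: (18521503/6000) × (30) = 18521503/200 ≈ 92607.515 → 92608.

frame 92608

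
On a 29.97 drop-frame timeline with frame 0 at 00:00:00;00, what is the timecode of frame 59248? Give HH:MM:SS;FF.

00:32:56;26

Ten DF minutes hold 17982 frames, so frame 59248 lies in block 3 (frames 53946–71927) with 5302 frames into that block.
The block's first minute is 1800 frames and the rest 1798 each; 5302 frames reaches minute 2, so 3 × 18 + 2 × 2 = 58 labels have been skipped so far.
Adding those back, label number 59248 + 58 = 59306 at 30 labels/s is 1976 s + 26 f = 0 h 32 min 56 s frame 26, i.e. 00:32:56;26.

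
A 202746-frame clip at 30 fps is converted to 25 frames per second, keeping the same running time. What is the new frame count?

168955 frames

Target frames = source frames × (target rate / source rate) = 202746 × (25)/(30) = 202746 × 5/6 = 168955.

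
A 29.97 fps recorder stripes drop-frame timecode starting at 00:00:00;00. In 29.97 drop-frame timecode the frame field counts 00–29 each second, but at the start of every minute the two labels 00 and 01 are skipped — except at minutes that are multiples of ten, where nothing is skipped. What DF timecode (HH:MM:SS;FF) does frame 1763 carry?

00:00:58;23

Ten DF minutes hold 17982 frames, so frame 1763 lies in block 0 (frames 0–17981) with 1763 frames into that block.
The block's first minute is 1800 frames and the rest 1798 each; 1763 frames reaches minute 0, so 0 × 18 + 0 × 2 = 0 labels have been skipped so far.
Adding those back, label number 1763 + 0 = 1763 at 30 labels/s is 58 s + 23 f = 0 h 0 min 58 s frame 23, i.e. 00:00:58;23.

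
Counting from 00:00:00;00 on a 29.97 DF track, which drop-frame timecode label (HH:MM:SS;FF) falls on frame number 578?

00:00:19;08

Each 10-minute DF block holds 10 × 60 × 30 − 9 × 2 = 17982 frames. 578 ÷ 17982 → 0 full blocks, remainder 578.
Within the partial block the first minute is 1800 frames and each further minute 1798, so 0 further minute boundaries passed. Total skipped labels = 18 × 0 + 2 × 0 = 0.
Non-drop label index = 578 + 0 = 578; at 30 labels/s that is 00:00:19:08, i.e. DF 00:00:19;08.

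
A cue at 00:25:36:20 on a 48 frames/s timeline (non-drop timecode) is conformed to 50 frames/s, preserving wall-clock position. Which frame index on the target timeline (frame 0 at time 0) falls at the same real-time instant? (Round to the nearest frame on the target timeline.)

frame 76821

Source frame index: (0×3600 + 25×60 + 36) × 48 + 20 = 73748.
Real time: 73748 / (48) = 18437/12 s.
Target frame: (18437/12) × (50) = 460925/6 ≈ 76820.833 → 76821.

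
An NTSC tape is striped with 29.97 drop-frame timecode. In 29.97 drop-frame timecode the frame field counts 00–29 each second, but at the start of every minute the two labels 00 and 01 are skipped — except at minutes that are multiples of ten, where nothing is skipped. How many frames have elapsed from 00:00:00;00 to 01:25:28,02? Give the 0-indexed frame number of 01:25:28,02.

153688

Complete 10-minute blocks: 8, each 17982 frames → 143856.
Remaining 5 whole minutes in the current block: 1800 + 4 × 1798 = 8992 frames.
Within the current minute: 28 × 30 + 2 − 2 = 840 (labels ;00/;01 skipped at this minute). Total = 143856 + 8992 + 840 = 153688.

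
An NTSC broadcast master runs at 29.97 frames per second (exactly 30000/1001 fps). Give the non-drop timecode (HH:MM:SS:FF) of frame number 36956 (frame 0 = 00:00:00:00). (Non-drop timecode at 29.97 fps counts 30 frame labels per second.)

00:20:31:26

36956 ÷ 30 = 1231 full seconds, remainder 26 frames.
1231 s = 0 h 20 min 31 s.
Timecode: 00:20:31:26.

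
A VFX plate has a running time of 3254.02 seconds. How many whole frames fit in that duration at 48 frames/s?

Frames = 3254.02 × 48 = 3904824/25 ≈ 156192.9600.
Complete frames: 156192.

156192 frames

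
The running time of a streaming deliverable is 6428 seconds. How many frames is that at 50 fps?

Frames = 6428 × 50 = 321400.

321400 frames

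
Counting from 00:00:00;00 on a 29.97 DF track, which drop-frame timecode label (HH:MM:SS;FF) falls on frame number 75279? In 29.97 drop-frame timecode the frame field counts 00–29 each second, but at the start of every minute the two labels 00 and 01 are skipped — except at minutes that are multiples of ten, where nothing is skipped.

00:41:51;23

Ten DF minutes hold 17982 frames, so frame 75279 lies in block 4 (frames 71928–89909) with 3351 frames into that block.
The block's first minute is 1800 frames and the rest 1798 each; 3351 frames reaches minute 1, so 4 × 18 + 1 × 2 = 74 labels have been skipped so far.
Adding those back, label number 75279 + 74 = 75353 at 30 labels/s is 2511 s + 23 f = 0 h 41 min 51 s frame 23, i.e. 00:41:51;23.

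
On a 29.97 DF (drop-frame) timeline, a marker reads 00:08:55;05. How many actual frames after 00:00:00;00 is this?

16039

Complete 10-minute blocks: 0, each 17982 frames → 0.
Remaining 8 whole minutes in the current block: 1800 + 7 × 1798 = 14386 frames.
Within the current minute: 55 × 30 + 5 − 2 = 1653 (labels ;00/;01 skipped at this minute). Total = 0 + 14386 + 1653 = 16039.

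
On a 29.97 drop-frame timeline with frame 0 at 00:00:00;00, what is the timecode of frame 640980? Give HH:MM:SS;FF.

05:56:27;12

Ten DF minutes hold 17982 frames, so frame 640980 lies in block 35 (frames 629370–647351) with 11610 frames into that block.
The block's first minute is 1800 frames and the rest 1798 each; 11610 frames reaches minute 6, so 35 × 18 + 6 × 2 = 642 labels have been skipped so far.
Adding those back, label number 640980 + 642 = 641622 at 30 labels/s is 21387 s + 12 f = 5 h 56 min 27 s frame 12, i.e. 05:56:27;12.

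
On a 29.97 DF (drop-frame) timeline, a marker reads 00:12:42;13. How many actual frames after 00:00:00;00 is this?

22851

Complete 10-minute blocks: 1, each 17982 frames → 17982.
Remaining 2 whole minutes in the current block: 1800 + 1 × 1798 = 3598 frames.
Within the current minute: 42 × 30 + 13 − 2 = 1271 (labels ;00/;01 skipped at this minute). Total = 17982 + 3598 + 1271 = 22851.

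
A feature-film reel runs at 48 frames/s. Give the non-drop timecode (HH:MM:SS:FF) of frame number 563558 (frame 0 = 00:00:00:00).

563558 ÷ 48 = 11740 full seconds, remainder 38 frames.
11740 s = 3 h 15 min 40 s.
Timecode: 03:15:40:38.

03:15:40:38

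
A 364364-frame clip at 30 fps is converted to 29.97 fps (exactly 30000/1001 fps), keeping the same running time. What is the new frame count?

Target frames = source frames × (target rate / source rate) = 364364 × (30000/1001)/(30) = 364364 × 1000/1001 = 364000.

364000 frames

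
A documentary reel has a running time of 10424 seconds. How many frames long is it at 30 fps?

Frames = 10424 × 30 = 312720.

312720 frames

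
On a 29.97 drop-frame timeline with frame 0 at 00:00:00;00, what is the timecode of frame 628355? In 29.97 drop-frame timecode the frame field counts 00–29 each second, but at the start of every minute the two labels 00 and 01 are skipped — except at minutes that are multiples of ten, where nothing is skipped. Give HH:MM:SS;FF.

Ten DF minutes hold 17982 frames, so frame 628355 lies in block 34 (frames 611388–629369) with 16967 frames into that block.
The block's first minute is 1800 frames and the rest 1798 each; 16967 frames reaches minute 9, so 34 × 18 + 9 × 2 = 630 labels have been skipped so far.
Adding those back, label number 628355 + 630 = 628985 at 30 labels/s is 20966 s + 5 f = 5 h 49 min 26 s frame 5, i.e. 05:49:26;05.

05:49:26;05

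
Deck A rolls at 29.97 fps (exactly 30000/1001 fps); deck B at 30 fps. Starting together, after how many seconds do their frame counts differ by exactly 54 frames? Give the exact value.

1801.8 seconds

The gap grows by |30 − 30000/1001| = 30/1001 frames per second.
Time for a 54-frame gap: 54 ÷ (30/1001) = 1801.8 s.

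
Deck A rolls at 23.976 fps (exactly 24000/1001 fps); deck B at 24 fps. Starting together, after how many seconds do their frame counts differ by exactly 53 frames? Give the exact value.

53053/24 seconds

The gap grows by |24 − 24000/1001| = 24/1001 frames per second.
Time for a 53-frame gap: 53 ÷ (24/1001) = 53053/24 s.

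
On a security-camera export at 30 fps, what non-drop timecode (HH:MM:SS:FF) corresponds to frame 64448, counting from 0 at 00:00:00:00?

64448 ÷ 30 = 2148 full seconds, remainder 8 frames.
2148 s = 0 h 35 min 48 s.
Timecode: 00:35:48:08.

00:35:48:08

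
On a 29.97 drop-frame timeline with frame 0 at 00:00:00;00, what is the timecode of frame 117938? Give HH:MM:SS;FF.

Each 10-minute DF block holds 10 × 60 × 30 − 9 × 2 = 17982 frames. 117938 ÷ 17982 → 6 full blocks, remainder 10046.
Within the partial block the first minute is 1800 frames and each further minute 1798, so 5 further minute boundaries passed. Total skipped labels = 18 × 6 + 2 × 5 = 118.
Non-drop label index = 117938 + 118 = 118056; at 30 labels/s that is 01:05:35:06, i.e. DF 01:05:35;06.

01:05:35;06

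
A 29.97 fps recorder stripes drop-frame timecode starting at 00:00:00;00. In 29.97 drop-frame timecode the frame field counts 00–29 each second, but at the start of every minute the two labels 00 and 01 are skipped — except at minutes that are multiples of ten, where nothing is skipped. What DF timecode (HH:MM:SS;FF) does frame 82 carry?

Each 10-minute DF block holds 10 × 60 × 30 − 9 × 2 = 17982 frames. 82 ÷ 17982 → 0 full blocks, remainder 82.
Within the partial block the first minute is 1800 frames and each further minute 1798, so 0 further minute boundaries passed. Total skipped labels = 18 × 0 + 2 × 0 = 0.
Non-drop label index = 82 + 0 = 82; at 30 labels/s that is 00:00:02:22, i.e. DF 00:00:02;22.

00:00:02;22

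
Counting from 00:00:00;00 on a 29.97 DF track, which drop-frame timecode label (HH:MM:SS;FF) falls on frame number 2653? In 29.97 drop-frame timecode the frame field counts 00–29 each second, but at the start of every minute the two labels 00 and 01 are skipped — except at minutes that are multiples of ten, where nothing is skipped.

00:01:28;15

Ten DF minutes hold 17982 frames, so frame 2653 lies in block 0 (frames 0–17981) with 2653 frames into that block.
The block's first minute is 1800 frames and the rest 1798 each; 2653 frames reaches minute 1, so 0 × 18 + 1 × 2 = 2 labels have been skipped so far.
Adding those back, label number 2653 + 2 = 2655 at 30 labels/s is 88 s + 15 f = 0 h 1 min 28 s frame 15, i.e. 00:01:28;15.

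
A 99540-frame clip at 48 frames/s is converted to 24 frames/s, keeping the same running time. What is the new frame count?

Frames at target rate = 99540 × (24) / (48) = 49770.

49770 frames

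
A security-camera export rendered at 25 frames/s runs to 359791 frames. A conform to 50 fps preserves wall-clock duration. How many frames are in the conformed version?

Target frames = source frames × (target rate / source rate) = 359791 × (50)/(25) = 359791 × 2 = 719582.

719582 frames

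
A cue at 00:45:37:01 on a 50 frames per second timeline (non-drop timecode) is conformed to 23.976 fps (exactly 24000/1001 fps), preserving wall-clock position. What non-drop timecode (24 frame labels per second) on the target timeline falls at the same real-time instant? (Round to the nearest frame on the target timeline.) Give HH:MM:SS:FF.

00:45:34:07

Source frame index: (0×3600 + 45×60 + 37) × 50 + 1 = 136851.
Real time: 136851 / (50) = 136851/50 s.
Target frame: (136851/50) × (24000/1001) = 459360/7 ≈ 65622.857 → 65623.
At 24 labels/s: frame 65623 → 00:45:34:07.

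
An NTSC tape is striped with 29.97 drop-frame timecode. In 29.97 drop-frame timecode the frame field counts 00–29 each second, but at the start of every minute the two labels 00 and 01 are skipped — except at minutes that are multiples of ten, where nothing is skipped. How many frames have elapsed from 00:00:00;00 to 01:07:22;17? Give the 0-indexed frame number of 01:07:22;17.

As if non-drop at 30 labels/s: (1 × 3600 + 7 × 60 + 22) × 30 + 17 = 121277.
Minute boundaries passed: 67; those not divisible by 10: 67 − 6 = 61; dropped labels = 2 × 61 = 122.
Actual frame index = 121277 − 122 = 121155.

121155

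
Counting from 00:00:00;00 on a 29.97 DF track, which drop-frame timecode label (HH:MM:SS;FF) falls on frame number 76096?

00:42:19;02

Each 10-minute DF block holds 10 × 60 × 30 − 9 × 2 = 17982 frames. 76096 ÷ 17982 → 4 full blocks, remainder 4168.
Within the partial block the first minute is 1800 frames and each further minute 1798, so 2 further minute boundaries passed. Total skipped labels = 18 × 4 + 2 × 2 = 76.
Non-drop label index = 76096 + 76 = 76172; at 30 labels/s that is 00:42:19:02, i.e. DF 00:42:19;02.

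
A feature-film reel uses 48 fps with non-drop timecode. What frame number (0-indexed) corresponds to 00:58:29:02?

frame 168434

Total seconds to the label: (0 × 3600 + 58 × 60 + 29) = 3509.
Frame index = 3509 × 48 + 2 = 168434.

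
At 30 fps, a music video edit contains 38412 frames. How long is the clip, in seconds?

1280.4 seconds

Running time = 38412 / (30) = 1280.4 s.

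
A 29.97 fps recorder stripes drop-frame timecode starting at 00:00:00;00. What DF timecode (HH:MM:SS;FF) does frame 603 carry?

Ten DF minutes hold 17982 frames, so frame 603 lies in block 0 (frames 0–17981) with 603 frames into that block.
The block's first minute is 1800 frames and the rest 1798 each; 603 frames reaches minute 0, so 0 × 18 + 0 × 2 = 0 labels have been skipped so far.
Adding those back, label number 603 + 0 = 603 at 30 labels/s is 20 s + 3 f = 0 h 0 min 20 s frame 3, i.e. 00:00:20;03.

00:00:20;03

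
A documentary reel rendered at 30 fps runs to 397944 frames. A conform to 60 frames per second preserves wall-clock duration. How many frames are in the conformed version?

795888 frames

Target frames = source frames × (target rate / source rate) = 397944 × (60)/(30) = 397944 × 2 = 795888.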